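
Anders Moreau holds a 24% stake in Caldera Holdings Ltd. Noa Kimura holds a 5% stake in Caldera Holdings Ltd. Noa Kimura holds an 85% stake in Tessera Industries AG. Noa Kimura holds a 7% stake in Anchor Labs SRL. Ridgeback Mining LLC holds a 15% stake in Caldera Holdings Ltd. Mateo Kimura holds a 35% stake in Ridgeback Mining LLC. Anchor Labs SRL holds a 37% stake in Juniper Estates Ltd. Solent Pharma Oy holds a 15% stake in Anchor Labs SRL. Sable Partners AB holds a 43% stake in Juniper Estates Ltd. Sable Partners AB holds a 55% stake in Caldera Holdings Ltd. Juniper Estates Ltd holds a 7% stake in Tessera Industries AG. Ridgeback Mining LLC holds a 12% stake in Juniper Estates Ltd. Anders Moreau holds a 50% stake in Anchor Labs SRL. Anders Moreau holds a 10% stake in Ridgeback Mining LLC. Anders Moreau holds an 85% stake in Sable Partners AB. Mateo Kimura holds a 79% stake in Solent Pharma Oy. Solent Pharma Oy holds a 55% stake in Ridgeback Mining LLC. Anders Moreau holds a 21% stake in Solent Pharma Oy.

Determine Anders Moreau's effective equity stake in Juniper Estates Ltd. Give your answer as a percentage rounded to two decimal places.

Anders reaches Juniper along 5 paths.
Via Anchor: 50% × 37% = 18.5%.
Via Solent → Anchor: 21% × 15% × 37% = 1.1655%.
Via Solent → Ridgeback: 21% × 55% × 12% = 1.386%.
Via Ridgeback: 10% × 12% = 1.2%.
Via Sable: 85% × 43% = 36.55%.
Total: 18.5% + 1.1655% + 1.386% + 1.2% + 36.55% = 58.8015%.
Rounded: 58.80%.

58.80%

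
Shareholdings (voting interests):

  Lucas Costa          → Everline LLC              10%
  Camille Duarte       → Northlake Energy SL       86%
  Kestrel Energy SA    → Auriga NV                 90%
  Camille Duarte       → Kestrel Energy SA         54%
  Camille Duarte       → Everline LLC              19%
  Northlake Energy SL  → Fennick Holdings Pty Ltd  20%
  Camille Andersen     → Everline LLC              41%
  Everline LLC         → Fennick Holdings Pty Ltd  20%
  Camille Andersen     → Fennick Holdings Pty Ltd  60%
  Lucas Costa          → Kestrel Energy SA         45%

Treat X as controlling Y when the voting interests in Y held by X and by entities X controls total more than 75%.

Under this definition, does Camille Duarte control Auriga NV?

No

Camille Duarte holds 86% of Northlake, so Camille Duarte controls Northlake.
Neither Camille Duarte nor any entity Camille Duarte controls holds any voting interest in Auriga.
So Camille Duarte does not control Auriga.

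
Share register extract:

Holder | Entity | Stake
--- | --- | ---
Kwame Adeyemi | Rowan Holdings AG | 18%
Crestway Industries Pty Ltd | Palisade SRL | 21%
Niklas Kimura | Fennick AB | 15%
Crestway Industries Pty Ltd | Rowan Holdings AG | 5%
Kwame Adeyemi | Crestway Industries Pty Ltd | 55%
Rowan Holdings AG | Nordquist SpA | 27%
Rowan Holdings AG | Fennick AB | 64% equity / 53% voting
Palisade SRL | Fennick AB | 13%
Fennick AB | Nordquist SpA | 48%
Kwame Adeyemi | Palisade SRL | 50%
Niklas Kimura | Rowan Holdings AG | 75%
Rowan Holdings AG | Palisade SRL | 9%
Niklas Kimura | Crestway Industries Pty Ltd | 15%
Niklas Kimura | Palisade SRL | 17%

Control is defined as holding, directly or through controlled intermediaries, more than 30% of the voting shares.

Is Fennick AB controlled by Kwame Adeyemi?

Kwame holds 55% of Crestway, so Kwame controls Crestway.
Kwame and Crestway together hold 50% + 21% = 71% of Palisade, so Kwame controls Palisade.
In Fennick, Kwame's side holds only 13%, not > 30%.
So Kwame does not control Fennick.

No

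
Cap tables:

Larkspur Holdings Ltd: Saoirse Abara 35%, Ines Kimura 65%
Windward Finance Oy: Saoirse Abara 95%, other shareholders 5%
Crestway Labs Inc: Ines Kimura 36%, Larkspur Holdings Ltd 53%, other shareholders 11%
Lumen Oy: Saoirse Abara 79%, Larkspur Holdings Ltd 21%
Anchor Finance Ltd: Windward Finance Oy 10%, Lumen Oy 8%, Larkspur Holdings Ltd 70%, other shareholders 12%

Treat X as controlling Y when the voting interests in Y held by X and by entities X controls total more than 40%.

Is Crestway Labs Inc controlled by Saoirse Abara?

Saoirse holds 95% of Windward, so Saoirse controls Windward.
Saoirse holds 79% of Lumen, so Saoirse controls Lumen.
Neither Saoirse nor any entity Saoirse controls holds any voting interest in Crestway.
So Saoirse does not control Crestway.

No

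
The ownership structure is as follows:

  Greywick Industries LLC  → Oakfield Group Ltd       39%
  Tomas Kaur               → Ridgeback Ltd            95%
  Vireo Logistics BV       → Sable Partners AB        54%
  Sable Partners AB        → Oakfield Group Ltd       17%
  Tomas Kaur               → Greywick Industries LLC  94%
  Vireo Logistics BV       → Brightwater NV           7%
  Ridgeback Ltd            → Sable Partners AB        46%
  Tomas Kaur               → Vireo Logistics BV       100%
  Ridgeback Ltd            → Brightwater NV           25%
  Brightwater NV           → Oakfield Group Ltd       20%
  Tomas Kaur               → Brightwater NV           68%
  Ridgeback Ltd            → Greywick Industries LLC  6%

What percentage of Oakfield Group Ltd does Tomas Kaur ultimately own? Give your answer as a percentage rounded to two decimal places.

Tomas reaches Oakfield along 7 paths.
Via Greywick: 94% × 39% = 36.66%.
Via Ridgeback → Greywick: 95% × 6% × 39% = 2.223%.
Via Ridgeback → Sable: 95% × 46% × 17% = 7.429%.
Via Vireo → Sable: 100% × 54% × 17% = 9.18%.
Via Ridgeback → Brightwater: 95% × 25% × 20% = 4.75%.
Via Brightwater: 68% × 20% = 13.6%.
Via Vireo → Brightwater: 100% × 7% × 20% = 1.4%.
Total: 36.66% + 2.223% + 7.429% + 9.18% + 4.75% + 13.6% + 1.4% = 75.242%.
Rounded: 75.24%.

75.24%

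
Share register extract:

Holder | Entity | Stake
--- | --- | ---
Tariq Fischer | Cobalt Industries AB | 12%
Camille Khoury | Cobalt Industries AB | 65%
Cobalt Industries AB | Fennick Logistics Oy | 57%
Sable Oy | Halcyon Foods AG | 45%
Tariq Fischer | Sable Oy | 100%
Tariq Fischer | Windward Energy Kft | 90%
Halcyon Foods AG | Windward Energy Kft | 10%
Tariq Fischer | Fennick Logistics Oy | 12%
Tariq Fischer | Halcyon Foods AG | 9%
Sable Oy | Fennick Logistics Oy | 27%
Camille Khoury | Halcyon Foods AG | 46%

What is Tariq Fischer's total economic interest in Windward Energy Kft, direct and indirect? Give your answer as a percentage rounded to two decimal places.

95.40%

Tariq reaches Windward along 3 paths.
Via Sable → Halcyon: 100% × 45% × 10% = 4.5%.
Via Halcyon: 9% × 10% = 0.9%.
Direct stake: 90% = 90%.
Total: 4.5% + 0.9% + 90% = 95.4%.
Rounded: 95.40%.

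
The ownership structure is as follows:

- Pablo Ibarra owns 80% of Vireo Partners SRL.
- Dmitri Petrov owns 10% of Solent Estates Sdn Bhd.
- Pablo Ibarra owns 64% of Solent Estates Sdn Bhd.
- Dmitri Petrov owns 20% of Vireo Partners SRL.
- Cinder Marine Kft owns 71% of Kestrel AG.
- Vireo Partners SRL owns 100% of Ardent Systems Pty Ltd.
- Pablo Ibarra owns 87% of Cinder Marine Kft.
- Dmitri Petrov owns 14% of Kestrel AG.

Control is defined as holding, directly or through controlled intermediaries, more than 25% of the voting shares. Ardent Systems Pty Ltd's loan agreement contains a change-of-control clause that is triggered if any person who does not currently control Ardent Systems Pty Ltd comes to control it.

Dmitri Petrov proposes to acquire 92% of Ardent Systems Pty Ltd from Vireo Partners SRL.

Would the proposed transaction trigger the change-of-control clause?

The purchase adds only to Dmitri's holdings (Vireo's stake shrinks), so Dmitri is the only person who could newly come to control Ardent.
Dmitri's largest direct stake is 20% in Vireo, which does not meet the threshold, so Dmitri controls no company.
Neither Dmitri nor any entity Dmitri controls holds any voting interest in Ardent.
So before the transaction, Dmitri does not control Ardent.
After the purchase, Dmitri holds 92% of Ardent directly, and Vireo's stake falls to 8%.
Dmitri holds 92% of Ardent, so Dmitri controls Ardent.
Dmitri did not control Ardent before and does after, so the clause is triggered.

Yes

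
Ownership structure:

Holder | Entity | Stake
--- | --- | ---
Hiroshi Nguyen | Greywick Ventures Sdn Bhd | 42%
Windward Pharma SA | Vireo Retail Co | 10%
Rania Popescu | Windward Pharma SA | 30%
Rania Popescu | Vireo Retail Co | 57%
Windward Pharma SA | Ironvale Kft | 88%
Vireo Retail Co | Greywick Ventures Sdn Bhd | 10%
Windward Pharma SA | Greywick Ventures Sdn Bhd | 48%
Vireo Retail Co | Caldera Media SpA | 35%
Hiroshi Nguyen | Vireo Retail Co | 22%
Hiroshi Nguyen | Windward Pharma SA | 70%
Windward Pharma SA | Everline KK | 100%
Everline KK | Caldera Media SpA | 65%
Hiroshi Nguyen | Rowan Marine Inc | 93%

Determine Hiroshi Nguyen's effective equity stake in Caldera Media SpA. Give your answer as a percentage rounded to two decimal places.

Hiroshi reaches Caldera along 3 paths.
Via Windward → Vireo: 70% × 10% × 35% = 2.45%.
Via Vireo: 22% × 35% = 7.7%.
Via Windward → Everline: 70% × 100% × 65% = 45.5%.
Total: 2.45% + 7.7% + 45.5% = 55.65%.

55.65%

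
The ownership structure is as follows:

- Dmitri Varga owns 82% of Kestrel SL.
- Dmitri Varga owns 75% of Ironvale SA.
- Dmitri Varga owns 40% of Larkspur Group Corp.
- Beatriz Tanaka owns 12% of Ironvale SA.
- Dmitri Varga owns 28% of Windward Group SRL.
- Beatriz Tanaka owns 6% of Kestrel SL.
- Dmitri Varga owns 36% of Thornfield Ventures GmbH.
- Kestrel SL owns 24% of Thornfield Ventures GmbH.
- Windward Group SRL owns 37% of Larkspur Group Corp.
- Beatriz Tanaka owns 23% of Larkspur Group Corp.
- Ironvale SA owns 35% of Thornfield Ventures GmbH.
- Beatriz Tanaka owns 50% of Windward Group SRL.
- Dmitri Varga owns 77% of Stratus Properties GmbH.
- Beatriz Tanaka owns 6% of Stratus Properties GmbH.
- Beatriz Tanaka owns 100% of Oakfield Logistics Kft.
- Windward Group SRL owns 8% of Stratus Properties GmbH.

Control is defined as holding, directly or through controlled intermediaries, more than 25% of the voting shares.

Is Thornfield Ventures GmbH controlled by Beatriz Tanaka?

Beatriz holds 50% of Windward, so Beatriz controls Windward.
Beatriz and Windward together hold 23% + 37% = 60% of Larkspur, so Beatriz controls Larkspur.
Beatriz holds 100% of Oakfield, so Beatriz controls Oakfield.
Neither Beatriz nor any entity Beatriz controls holds any voting interest in Thornfield.
So Beatriz does not control Thornfield.

No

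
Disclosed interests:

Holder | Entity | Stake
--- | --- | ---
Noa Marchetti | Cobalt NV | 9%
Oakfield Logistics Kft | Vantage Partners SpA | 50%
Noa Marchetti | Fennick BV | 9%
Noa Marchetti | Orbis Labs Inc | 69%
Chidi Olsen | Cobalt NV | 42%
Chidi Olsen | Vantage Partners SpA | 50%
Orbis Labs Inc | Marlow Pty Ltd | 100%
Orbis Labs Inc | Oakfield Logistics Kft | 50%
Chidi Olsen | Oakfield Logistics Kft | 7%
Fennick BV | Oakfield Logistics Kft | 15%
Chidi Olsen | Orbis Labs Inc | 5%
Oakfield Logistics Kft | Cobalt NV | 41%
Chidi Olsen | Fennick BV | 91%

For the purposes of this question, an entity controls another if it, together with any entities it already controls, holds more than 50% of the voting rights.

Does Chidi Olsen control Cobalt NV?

No

Chidi holds 91% of Fennick, so Chidi controls Fennick.
In Cobalt, Chidi's side holds only 42%, not > 50%.
So Chidi does not control Cobalt.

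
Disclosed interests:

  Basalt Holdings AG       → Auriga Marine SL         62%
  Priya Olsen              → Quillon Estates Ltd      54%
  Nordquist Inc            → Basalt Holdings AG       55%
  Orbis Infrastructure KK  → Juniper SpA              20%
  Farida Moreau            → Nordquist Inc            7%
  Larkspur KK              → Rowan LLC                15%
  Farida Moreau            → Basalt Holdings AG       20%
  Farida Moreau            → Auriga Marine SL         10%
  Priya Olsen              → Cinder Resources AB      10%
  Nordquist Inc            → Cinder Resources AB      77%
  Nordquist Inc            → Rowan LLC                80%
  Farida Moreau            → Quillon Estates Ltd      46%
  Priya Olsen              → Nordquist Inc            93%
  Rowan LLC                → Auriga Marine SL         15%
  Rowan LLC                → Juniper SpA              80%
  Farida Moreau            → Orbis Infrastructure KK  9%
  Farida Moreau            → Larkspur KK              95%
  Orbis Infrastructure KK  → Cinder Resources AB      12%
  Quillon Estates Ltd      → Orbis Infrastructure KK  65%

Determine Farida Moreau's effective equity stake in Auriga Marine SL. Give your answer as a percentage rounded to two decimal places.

Farida reaches Auriga along 5 paths.
Via Basalt: 20% × 62% = 12.4%.
Via Nordquist → Basalt: 7% × 55% × 62% = 2.387%.
Direct stake: 10% = 10%.
Via Larkspur → Rowan: 95% × 15% × 15% = 2.1375%.
Via Nordquist → Rowan: 7% × 80% × 15% = 0.84%.
Total: 12.4% + 2.387% + 10% + 2.1375% + 0.84% = 27.7645%.
Rounded: 27.76%.

27.76%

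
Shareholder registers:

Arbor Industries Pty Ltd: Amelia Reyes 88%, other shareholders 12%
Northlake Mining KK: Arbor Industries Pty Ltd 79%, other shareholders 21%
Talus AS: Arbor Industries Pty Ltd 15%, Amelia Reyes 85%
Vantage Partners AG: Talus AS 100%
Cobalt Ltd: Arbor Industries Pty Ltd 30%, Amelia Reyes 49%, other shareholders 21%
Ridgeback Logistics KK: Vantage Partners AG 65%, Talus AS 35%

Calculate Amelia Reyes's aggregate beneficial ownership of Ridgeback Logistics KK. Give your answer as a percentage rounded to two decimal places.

98.20%

Amelia reaches Ridgeback along 4 paths.
Via Arbor → Talus → Vantage: 88% × 15% × 100% × 65% = 8.58%.
Via Talus → Vantage: 85% × 100% × 65% = 55.25%.
Via Arbor → Talus: 88% × 15% × 35% = 4.62%.
Via Talus: 85% × 35% = 29.75%.
Total: 8.58% + 55.25% + 4.62% + 29.75% = 98.2%.
Rounded: 98.20%.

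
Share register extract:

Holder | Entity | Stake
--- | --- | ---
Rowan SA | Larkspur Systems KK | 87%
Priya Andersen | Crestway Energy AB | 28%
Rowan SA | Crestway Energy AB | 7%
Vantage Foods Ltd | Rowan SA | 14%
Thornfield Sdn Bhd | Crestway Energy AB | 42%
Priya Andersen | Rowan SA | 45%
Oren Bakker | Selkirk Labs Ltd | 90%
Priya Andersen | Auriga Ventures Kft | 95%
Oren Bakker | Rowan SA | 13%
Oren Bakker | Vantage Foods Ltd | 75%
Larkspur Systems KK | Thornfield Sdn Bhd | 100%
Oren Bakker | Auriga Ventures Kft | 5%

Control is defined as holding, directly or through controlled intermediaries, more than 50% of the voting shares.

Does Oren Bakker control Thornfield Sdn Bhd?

No

Oren holds 75% of Vantage, so Oren controls Vantage.
Oren holds 90% of Selkirk, so Oren controls Selkirk.
Neither Oren nor any entity Oren controls holds any voting interest in Thornfield.
So Oren does not control Thornfield.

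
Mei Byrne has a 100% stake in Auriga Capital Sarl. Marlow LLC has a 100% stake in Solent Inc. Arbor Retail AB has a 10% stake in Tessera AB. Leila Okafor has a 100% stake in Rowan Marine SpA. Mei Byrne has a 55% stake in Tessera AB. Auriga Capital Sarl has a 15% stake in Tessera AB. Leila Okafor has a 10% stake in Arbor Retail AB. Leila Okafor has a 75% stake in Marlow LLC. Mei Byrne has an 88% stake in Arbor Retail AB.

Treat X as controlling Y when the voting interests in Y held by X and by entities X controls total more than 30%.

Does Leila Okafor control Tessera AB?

Leila holds 75% of Marlow, so Leila controls Marlow.
Leila holds 100% of Rowan, so Leila controls Rowan.
Marlow holds 100% of Solent, so Leila controls Solent.
Neither Leila nor any entity Leila controls holds any voting interest in Tessera.
So Leila does not control Tessera.

No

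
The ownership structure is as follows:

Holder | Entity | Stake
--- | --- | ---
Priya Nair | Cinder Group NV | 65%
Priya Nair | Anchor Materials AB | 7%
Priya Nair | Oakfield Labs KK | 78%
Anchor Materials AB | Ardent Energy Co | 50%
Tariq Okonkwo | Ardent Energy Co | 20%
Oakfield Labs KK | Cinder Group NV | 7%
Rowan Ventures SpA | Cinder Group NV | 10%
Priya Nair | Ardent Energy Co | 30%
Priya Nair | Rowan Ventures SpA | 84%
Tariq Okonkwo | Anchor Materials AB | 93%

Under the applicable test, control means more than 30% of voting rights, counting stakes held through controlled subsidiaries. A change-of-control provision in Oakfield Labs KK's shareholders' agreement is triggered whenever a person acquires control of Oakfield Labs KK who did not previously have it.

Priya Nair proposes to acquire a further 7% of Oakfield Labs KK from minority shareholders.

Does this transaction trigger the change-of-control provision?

No

The purchase changes only Priya's holdings, so Priya is the only person who could newly come to control Oakfield.
Priya holds 78% of Oakfield, so Priya controls Oakfield.
So Priya already controls Oakfield before the transaction.
After the purchase, Priya's direct stake in Oakfield rises to 78% + 7% = 85%.
Priya controlled Oakfield already, so this is not a new person acquiring control; every other person's position is unchanged or reduced.
No new person acquires control, so the clause is not triggered.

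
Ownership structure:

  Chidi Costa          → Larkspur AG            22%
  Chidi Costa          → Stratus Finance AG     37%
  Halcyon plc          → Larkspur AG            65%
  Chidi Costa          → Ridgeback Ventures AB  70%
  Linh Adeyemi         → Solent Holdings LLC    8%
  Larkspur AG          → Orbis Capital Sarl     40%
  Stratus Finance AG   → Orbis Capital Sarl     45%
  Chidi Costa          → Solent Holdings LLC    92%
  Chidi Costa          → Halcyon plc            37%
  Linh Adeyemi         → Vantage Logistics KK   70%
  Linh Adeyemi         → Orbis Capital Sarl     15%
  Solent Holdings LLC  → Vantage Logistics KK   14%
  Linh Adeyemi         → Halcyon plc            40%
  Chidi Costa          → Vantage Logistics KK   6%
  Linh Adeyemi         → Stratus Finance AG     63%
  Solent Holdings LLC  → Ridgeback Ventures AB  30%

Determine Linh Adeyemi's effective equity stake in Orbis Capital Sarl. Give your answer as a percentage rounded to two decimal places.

Linh reaches Orbis along 3 paths.
Via Halcyon → Larkspur: 40% × 65% × 40% = 10.4%.
Direct stake: 15% = 15%.
Via Stratus: 63% × 45% = 28.35%.
Total: 10.4% + 15% + 28.35% = 53.75%.

53.75%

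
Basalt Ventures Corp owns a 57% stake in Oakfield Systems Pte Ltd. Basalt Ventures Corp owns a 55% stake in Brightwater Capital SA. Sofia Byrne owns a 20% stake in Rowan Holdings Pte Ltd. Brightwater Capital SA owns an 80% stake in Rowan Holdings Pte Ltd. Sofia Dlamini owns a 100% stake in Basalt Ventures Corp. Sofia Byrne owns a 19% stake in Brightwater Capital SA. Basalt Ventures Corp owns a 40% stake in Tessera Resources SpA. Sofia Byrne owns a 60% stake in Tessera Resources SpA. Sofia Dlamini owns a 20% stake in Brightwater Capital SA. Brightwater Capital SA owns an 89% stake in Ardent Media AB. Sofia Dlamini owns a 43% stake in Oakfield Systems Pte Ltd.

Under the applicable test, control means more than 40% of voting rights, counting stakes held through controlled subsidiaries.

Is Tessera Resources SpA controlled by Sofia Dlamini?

No

Sofia Dlamini holds 100% of Basalt, so Sofia Dlamini controls Basalt.
Sofia Dlamini and Basalt together hold 20% + 55% = 75% of Brightwater, so Sofia Dlamini controls Brightwater.
Brightwater holds 89% of Ardent, so Sofia Dlamini controls Ardent.
Brightwater holds 80% of Rowan, so Sofia Dlamini controls Rowan.
Sofia Dlamini and Basalt together hold 43% + 57% = 100% of Oakfield, so Sofia Dlamini controls Oakfield.
In Tessera, Sofia Dlamini's side holds only 40%, not > 40%.
So Sofia Dlamini does not control Tessera.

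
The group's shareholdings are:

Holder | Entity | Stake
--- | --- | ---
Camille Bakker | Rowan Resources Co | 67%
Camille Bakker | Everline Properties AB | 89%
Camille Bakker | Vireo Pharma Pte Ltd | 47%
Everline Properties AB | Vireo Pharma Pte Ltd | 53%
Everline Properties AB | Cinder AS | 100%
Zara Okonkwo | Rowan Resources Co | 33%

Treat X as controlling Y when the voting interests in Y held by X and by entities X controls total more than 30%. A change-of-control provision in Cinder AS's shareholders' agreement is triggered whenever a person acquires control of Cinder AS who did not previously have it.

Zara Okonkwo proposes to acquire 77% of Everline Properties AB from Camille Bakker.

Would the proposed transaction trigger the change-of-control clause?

The purchase adds only to Zara's holdings (Camille's stake shrinks), so Zara is the only person who could newly come to control Cinder.
Zara holds 33% of Rowan, so Zara controls Rowan.
Neither Zara nor any entity Zara controls holds any voting interest in Cinder.
So before the transaction, Zara does not control Cinder.
After the purchase, Zara holds 77% of Everline directly, and Camille's stake falls to 12%.
Zara holds 77% of Everline, so Zara controls Everline.
Everline holds 100% of Cinder, so Zara controls Cinder.
Zara did not control Cinder before and does after, so the clause is triggered.

Yes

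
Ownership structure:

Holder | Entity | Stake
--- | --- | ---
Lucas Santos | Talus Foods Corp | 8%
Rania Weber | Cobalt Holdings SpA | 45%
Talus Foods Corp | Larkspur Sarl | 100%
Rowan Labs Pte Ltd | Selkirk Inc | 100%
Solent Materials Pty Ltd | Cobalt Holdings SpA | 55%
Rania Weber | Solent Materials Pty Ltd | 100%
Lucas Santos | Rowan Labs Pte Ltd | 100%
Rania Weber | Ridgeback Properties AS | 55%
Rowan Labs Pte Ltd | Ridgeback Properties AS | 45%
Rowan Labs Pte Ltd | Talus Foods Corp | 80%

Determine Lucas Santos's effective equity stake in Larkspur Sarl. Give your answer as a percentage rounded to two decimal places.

Lucas reaches Larkspur along 2 paths.
Via Talus: 8% × 100% = 8%.
Via Rowan → Talus: 100% × 80% × 100% = 80%.
Total: 8% + 80% = 88%.
Rounded: 88.00%.

88.00%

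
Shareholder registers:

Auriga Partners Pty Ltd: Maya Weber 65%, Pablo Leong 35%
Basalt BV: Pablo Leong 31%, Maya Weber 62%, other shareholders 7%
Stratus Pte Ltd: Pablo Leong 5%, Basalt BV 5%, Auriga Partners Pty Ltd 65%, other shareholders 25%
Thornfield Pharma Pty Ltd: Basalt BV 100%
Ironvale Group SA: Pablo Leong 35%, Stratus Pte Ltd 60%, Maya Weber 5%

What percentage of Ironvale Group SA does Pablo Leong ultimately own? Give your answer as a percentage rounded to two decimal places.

Pablo reaches Ironvale along 4 paths.
Direct stake: 35% = 35%.
Via Stratus: 5% × 60% = 3%.
Via Basalt → Stratus: 31% × 5% × 60% = 0.93%.
Via Auriga → Stratus: 35% × 65% × 60% = 13.65%.
Total: 35% + 3% + 0.93% + 13.65% = 52.58%.

52.58%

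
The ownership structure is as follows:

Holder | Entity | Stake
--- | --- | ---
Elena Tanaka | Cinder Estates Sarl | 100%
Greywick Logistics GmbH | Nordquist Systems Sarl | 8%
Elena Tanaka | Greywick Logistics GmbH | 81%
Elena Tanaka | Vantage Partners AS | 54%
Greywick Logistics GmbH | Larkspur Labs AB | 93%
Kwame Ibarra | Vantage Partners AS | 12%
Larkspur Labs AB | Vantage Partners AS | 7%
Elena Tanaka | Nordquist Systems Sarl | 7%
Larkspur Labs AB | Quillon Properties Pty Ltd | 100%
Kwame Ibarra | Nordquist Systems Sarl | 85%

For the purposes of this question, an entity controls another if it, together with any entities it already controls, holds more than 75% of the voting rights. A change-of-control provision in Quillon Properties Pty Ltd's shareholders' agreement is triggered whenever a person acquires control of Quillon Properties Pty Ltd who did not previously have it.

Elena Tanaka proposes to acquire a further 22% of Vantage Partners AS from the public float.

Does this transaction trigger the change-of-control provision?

The purchase changes only Elena's holdings, so Elena is the only person who could newly come to control Quillon.
Elena holds 81% of Greywick, so Elena controls Greywick.
Greywick holds 93% of Larkspur, so Elena controls Larkspur.
Larkspur holds 100% of Quillon, so Elena controls Quillon.
So Elena already controls Quillon before the transaction.
After the purchase, Elena's direct stake in Vantage rises to 54% + 22% = 76%.
Elena controlled Quillon already, so this is not a new person acquiring control; every other person's position is unchanged or reduced.
No new person acquires control, so the clause is not triggered.

No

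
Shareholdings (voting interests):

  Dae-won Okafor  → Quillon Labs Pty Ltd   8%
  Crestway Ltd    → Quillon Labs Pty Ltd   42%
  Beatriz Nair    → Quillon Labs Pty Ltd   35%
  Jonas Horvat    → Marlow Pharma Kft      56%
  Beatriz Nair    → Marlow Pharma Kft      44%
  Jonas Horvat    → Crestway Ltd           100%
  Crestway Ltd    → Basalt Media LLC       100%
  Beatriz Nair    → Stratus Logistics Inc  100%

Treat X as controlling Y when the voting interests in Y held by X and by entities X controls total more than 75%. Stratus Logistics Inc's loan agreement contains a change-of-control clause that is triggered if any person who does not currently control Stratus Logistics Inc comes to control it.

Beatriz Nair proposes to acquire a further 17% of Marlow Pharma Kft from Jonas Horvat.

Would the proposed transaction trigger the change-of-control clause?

No

The purchase adds only to Beatriz's holdings (Jonas's stake shrinks), so Beatriz is the only person who could newly come to control Stratus.
Beatriz holds 100% of Stratus, so Beatriz controls Stratus.
So Beatriz already controls Stratus before the transaction.
After the purchase, Beatriz's direct stake in Marlow rises to 44% + 17% = 61%, and Jonas's stake falls to 39%.
Beatriz controlled Stratus already, so this is not a new person acquiring control; every other person's position is unchanged or reduced.
No new person acquires control, so the clause is not triggered.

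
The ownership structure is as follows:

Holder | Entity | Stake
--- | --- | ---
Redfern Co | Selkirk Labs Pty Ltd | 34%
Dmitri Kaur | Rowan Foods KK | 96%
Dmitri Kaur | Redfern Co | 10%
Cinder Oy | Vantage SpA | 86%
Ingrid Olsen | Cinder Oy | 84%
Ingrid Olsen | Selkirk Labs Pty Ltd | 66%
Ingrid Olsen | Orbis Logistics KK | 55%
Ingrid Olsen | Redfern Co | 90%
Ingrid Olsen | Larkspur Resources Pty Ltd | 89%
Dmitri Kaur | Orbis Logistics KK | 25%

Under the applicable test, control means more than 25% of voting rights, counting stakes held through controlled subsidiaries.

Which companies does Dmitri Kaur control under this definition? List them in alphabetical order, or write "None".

Dmitri holds 96% of Rowan, so Dmitri controls Rowan.
No other company's threshold is met.

Rowan Foods KK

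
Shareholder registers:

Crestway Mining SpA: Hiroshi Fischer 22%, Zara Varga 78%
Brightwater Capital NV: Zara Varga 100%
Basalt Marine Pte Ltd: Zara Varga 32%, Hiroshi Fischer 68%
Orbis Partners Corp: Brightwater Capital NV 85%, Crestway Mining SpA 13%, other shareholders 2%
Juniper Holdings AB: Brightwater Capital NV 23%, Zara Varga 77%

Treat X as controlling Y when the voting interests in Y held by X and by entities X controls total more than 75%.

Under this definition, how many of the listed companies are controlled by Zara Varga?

Zara holds 78% of Crestway, so Zara controls Crestway.
Zara holds 100% of Brightwater, so Zara controls Brightwater.
Brightwater and Crestway together hold 85% + 13% = 98% of Orbis, so Zara controls Orbis.
Brightwater and Zara together hold 23% + 77% = 100% of Juniper, so Zara controls Juniper.
No other company's threshold is met.
Zara controls 4 companies.

4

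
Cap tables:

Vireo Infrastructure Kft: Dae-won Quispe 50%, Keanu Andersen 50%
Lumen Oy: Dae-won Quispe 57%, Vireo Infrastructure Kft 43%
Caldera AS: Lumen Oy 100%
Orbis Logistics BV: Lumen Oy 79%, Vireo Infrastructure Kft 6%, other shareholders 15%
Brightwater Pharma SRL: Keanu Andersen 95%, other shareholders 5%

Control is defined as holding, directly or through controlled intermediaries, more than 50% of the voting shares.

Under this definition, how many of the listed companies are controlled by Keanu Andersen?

Keanu holds 95% of Brightwater, so Keanu controls Brightwater.
No other company's threshold is met.
Keanu controls 1 company.

1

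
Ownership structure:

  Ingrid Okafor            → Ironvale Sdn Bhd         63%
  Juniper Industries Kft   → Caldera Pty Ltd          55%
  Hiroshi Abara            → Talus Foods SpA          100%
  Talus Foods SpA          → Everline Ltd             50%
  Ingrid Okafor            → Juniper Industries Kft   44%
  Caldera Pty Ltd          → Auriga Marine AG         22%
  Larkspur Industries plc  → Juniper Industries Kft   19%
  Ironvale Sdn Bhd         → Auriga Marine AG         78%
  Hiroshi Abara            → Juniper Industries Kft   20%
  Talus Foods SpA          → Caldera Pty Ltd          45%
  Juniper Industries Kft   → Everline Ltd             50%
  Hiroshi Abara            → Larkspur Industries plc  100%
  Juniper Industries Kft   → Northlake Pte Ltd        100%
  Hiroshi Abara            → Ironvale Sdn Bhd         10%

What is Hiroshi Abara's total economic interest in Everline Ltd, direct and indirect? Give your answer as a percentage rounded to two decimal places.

69.50%

Hiroshi reaches Everline along 3 paths.
Via Talus: 100% × 50% = 50%.
Via Larkspur → Juniper: 100% × 19% × 50% = 9.5%.
Via Juniper: 20% × 50% = 10%.
Total: 50% + 9.5% + 10% = 69.5%.
Rounded: 69.50%.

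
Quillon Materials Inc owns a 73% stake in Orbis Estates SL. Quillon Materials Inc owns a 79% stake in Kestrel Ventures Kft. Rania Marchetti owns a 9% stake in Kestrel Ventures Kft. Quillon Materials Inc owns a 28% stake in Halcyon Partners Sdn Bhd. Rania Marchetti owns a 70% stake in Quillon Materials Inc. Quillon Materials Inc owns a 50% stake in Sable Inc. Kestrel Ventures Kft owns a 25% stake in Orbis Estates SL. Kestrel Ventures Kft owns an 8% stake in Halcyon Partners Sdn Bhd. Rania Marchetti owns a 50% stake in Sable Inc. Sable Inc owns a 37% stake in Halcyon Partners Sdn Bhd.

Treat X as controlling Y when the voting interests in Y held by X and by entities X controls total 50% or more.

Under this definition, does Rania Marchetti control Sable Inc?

Rania holds 70% of Quillon, so Rania controls Quillon.
Quillon and Rania together hold 50% + 50% = 100% of Sable, so Rania controls Sable.

Yes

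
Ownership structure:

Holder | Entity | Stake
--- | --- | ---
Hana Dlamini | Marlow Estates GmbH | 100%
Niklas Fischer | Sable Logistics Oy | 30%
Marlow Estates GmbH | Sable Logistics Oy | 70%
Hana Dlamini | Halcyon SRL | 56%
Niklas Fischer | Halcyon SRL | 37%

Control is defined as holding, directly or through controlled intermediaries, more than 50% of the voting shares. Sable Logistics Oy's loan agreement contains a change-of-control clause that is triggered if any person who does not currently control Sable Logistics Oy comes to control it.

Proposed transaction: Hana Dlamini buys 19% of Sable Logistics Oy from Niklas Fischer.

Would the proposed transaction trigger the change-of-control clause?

No

The purchase adds only to Hana's holdings (Niklas's stake shrinks), so Hana is the only person who could newly come to control Sable.
Hana holds 100% of Marlow, so Hana controls Marlow.
Marlow holds 70% of Sable, so Hana controls Sable.
So Hana already controls Sable before the transaction.
After the purchase, Hana holds 19% of Sable directly, and Niklas's stake falls to 11%.
Hana controlled Sable already, so this is not a new person acquiring control; every other person's position is unchanged or reduced.
No new person acquires control, so the clause is not triggered.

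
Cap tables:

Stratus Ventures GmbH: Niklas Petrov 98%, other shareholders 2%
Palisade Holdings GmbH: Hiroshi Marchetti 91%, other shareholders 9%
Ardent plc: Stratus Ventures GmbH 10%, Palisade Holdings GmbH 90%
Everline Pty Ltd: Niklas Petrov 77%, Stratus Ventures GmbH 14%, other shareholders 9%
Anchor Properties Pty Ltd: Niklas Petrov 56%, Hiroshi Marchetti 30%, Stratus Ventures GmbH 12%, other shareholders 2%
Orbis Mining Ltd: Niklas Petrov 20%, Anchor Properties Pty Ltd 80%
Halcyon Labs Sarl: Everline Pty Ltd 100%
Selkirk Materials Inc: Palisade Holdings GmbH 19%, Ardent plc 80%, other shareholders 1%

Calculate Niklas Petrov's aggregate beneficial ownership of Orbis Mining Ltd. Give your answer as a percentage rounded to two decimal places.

74.21%

Niklas reaches Orbis along 3 paths.
Direct stake: 20% = 20%.
Via Anchor: 56% × 80% = 44.8%.
Via Stratus → Anchor: 98% × 12% × 80% = 9.408%.
Total: 20% + 44.8% + 9.408% = 74.208%.
Rounded: 74.21%.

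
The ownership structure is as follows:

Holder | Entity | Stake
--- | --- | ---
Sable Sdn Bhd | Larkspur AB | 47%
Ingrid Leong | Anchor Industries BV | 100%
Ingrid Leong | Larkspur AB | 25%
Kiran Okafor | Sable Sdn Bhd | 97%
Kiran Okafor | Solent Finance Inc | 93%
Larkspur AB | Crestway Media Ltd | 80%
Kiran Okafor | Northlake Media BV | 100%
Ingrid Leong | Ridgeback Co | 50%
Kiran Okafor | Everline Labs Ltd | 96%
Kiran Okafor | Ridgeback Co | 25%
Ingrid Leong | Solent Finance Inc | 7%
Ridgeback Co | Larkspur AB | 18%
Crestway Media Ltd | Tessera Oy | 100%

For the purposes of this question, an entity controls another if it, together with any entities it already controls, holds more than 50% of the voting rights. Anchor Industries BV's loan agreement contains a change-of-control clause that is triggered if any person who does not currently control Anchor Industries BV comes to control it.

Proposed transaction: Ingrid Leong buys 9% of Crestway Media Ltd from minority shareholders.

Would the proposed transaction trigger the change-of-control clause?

No

The purchase changes only Ingrid's holdings, so Ingrid is the only person who could newly come to control Anchor.
Ingrid holds 100% of Anchor, so Ingrid controls Anchor.
So Ingrid already controls Anchor before the transaction.
After the purchase, Ingrid holds 9% of Crestway directly.
Ingrid controlled Anchor already, so this is not a new person acquiring control; every other person's position is unchanged or reduced.
No new person acquires control, so the clause is not triggered.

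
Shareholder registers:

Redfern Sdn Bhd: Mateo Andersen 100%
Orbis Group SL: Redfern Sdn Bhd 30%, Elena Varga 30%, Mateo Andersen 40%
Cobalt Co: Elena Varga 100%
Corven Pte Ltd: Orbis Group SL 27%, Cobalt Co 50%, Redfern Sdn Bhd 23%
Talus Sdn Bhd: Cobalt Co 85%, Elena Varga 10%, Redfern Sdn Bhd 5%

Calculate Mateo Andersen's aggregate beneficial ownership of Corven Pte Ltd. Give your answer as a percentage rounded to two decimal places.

Mateo reaches Corven along 3 paths.
Via Redfern → Orbis: 100% × 30% × 27% = 8.1%.
Via Orbis: 40% × 27% = 10.8%.
Via Redfern: 100% × 23% = 23%.
Total: 8.1% + 10.8% + 23% = 41.9%.
Rounded: 41.90%.

41.90%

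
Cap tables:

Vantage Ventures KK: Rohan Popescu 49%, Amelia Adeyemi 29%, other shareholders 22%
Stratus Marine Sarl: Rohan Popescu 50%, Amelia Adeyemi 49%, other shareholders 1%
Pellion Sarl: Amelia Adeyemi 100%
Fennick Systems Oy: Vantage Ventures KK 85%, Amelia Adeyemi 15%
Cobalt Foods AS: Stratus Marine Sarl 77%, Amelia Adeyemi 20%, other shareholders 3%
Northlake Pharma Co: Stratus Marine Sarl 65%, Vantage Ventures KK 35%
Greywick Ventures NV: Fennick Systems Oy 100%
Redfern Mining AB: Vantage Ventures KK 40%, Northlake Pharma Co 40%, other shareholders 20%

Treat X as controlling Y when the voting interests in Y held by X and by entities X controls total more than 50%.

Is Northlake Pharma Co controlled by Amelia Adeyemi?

No

Amelia holds 100% of Pellion, so Amelia controls Pellion.
Neither Amelia nor any entity Amelia controls holds any voting interest in Northlake.
So Amelia does not control Northlake.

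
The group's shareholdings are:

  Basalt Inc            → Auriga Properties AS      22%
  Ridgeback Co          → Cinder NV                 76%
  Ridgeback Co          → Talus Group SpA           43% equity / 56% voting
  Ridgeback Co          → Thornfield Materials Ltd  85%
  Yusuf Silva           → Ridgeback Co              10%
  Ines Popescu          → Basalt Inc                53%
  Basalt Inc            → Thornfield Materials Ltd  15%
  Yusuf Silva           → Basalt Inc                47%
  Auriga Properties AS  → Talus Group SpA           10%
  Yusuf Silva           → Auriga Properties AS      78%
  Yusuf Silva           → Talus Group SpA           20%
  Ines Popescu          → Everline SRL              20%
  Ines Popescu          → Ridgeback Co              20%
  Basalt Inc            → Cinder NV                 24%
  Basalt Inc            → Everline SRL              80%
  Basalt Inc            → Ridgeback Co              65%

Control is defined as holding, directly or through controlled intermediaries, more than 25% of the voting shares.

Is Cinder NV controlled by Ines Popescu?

Ines holds 53% of Basalt, so Ines controls Basalt.
Basalt and Ines together hold 65% + 20% = 85% of Ridgeback, so Ines controls Ridgeback.
Basalt and Ridgeback together hold 24% + 76% = 100% of Cinder, so Ines controls Cinder.

Yes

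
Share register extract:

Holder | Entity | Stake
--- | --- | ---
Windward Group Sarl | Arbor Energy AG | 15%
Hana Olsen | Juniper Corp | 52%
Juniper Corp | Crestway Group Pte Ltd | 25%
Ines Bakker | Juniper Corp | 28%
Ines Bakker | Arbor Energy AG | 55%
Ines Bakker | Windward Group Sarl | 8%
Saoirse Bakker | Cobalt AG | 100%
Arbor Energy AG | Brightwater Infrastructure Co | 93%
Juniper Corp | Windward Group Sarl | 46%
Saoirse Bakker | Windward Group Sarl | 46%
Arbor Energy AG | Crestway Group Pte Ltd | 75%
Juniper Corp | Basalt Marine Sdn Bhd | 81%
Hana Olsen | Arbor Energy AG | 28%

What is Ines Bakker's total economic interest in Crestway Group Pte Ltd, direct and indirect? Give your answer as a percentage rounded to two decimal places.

Ines reaches Crestway along 4 paths.
Via Juniper: 28% × 25% = 7%.
Via Windward → Arbor: 8% × 15% × 75% = 0.9%.
Via Juniper → Windward → Arbor: 28% × 46% × 15% × 75% = 1.449%.
Via Arbor: 55% × 75% = 41.25%.
Total: 7% + 0.9% + 1.449% + 41.25% = 50.599%.
Rounded: 50.60%.

50.60%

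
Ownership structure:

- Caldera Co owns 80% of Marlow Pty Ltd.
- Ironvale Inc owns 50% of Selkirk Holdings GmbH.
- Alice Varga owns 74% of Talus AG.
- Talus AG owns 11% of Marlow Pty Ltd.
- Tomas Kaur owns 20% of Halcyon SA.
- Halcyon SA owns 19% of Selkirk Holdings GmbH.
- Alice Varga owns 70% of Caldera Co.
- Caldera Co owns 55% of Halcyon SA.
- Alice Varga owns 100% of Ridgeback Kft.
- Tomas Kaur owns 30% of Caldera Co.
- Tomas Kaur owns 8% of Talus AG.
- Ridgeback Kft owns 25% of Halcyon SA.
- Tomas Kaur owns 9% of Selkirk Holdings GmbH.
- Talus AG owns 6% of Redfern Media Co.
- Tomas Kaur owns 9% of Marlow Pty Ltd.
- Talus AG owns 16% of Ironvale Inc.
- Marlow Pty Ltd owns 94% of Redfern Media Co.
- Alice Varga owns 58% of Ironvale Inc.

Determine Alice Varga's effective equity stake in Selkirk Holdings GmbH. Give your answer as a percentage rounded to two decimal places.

Alice reaches Selkirk along 4 paths.
Via Caldera → Halcyon: 70% × 55% × 19% = 7.315%.
Via Ridgeback → Halcyon: 100% × 25% × 19% = 4.75%.
Via Ironvale: 58% × 50% = 29%.
Via Talus → Ironvale: 74% × 16% × 50% = 5.92%.
Total: 7.315% + 4.75% + 29% + 5.92% = 46.985%.
Rounded: 46.99%.

46.99%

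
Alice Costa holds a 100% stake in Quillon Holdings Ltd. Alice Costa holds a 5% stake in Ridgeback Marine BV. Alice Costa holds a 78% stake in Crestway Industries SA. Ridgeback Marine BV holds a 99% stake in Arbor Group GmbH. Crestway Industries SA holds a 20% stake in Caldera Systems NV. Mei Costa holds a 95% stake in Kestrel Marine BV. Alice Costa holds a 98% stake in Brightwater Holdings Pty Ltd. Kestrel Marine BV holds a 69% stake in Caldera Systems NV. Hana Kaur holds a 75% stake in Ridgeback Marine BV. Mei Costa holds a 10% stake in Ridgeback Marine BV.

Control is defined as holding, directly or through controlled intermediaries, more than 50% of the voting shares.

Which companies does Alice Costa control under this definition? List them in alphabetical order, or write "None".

Brightwater Holdings Pty Ltd, Crestway Industries SA, Quillon Holdings Ltd

Alice holds 100% of Quillon, so Alice controls Quillon.
Alice holds 98% of Brightwater, so Alice controls Brightwater.
Alice holds 78% of Crestway, so Alice controls Crestway.
No other company's threshold is met.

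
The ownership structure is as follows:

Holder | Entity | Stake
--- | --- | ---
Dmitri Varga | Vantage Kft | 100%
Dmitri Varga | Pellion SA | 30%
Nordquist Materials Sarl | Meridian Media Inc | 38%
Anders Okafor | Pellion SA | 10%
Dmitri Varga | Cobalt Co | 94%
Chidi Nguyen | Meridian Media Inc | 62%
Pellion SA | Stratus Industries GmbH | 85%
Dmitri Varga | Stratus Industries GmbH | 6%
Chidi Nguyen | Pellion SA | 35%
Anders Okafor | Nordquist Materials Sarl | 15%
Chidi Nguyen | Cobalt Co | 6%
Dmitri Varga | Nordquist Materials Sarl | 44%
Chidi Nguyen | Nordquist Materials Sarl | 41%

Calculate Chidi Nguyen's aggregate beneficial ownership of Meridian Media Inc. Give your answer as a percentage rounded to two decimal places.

Chidi reaches Meridian along 2 paths.
Direct stake: 62% = 62%.
Via Nordquist: 41% × 38% = 15.58%.
Total: 62% + 15.58% = 77.58%.

77.58%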